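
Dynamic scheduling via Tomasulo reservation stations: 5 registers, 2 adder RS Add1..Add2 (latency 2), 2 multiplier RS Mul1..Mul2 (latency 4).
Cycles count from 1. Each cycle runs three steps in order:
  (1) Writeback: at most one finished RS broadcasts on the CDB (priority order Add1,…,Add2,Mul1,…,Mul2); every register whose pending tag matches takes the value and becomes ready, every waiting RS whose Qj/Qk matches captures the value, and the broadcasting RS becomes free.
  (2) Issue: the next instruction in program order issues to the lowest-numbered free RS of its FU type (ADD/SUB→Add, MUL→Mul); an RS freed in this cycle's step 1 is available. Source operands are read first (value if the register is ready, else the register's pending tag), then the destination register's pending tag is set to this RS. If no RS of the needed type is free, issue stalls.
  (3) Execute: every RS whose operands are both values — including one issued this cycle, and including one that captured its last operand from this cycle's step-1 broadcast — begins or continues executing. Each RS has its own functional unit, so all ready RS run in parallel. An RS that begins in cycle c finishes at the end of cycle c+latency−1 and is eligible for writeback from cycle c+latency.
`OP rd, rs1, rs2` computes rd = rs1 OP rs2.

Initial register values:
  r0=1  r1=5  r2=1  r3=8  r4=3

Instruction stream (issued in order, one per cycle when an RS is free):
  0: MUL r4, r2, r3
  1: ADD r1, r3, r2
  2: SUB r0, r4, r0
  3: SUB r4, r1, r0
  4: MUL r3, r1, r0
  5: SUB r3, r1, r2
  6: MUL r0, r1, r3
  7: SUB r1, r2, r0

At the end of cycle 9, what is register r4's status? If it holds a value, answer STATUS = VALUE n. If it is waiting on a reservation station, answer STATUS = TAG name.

cycle 1: issue MUL r4<-Mul1 // r0:1,r1:5,r2:1,r3:8,r4:Mul1
cycle 2: issue ADD r1<-Add1 // r0:1,r1:Add1,r2:1,r3:8,r4:Mul1
cycle 3: issue SUB r0<-Add2 // r0:Add2,r1:Add1,r2:1,r3:8,r4:Mul1
cycle 4: CDB Add1=9; issue SUB r4<-Add1 // r0:Add2,r1:9,r2:1,r3:8,r4:Add1
cycle 5: CDB Mul1=8; issue MUL r3<-Mul1 // r0:Add2,r1:9,r2:1,r3:Mul1,r4:Add1
cycle 6: stall // r0:Add2,r1:9,r2:1,r3:Mul1,r4:Add1
cycle 7: CDB Add2=7; issue SUB r3<-Add2 // r0:7,r1:9,r2:1,r3:Add2,r4:Add1
cycle 8: issue MUL r0<-Mul2 // r0:Mul2,r1:9,r2:1,r3:Add2,r4:Add1
cycle 9: CDB Add1=2; issue SUB r1<-Add1 // r0:Mul2,r1:Add1,r2:1,r3:Add2,r4:2

STATUS = VALUE 2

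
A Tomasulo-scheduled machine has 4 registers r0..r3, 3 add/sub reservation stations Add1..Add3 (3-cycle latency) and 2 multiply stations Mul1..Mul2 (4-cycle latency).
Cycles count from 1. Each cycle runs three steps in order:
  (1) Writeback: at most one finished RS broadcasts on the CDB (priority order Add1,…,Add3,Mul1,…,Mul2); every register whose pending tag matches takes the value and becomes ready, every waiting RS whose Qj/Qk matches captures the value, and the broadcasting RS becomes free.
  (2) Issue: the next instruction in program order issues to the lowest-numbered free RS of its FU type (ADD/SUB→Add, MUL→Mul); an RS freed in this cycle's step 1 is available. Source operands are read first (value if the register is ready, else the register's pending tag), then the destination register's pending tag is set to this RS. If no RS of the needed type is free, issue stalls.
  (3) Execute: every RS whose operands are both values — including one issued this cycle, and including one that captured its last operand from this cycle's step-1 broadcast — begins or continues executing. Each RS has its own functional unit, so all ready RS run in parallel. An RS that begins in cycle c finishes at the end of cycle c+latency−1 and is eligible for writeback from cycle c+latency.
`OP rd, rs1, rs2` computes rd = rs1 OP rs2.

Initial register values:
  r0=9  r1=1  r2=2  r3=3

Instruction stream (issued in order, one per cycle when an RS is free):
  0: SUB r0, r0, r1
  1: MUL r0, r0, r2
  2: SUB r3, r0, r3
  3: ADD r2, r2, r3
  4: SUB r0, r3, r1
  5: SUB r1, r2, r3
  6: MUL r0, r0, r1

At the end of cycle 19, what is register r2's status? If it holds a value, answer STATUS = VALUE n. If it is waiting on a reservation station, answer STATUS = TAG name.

cycle 1: issue SUB r0<-Add1 // r0:Add1,r1:1,r2:2,r3:3
cycle 2: issue MUL r0<-Mul1 // r0:Mul1,r1:1,r2:2,r3:3
cycle 3: issue SUB r3<-Add2 // r0:Mul1,r1:1,r2:2,r3:Add2
cycle 4: CDB Add1=8; issue ADD r2<-Add1 // r0:Mul1,r1:1,r2:Add1,r3:Add2
cycle 5: issue SUB r0<-Add3 // r0:Add3,r1:1,r2:Add1,r3:Add2
cycle 6: stall // r0:Add3,r1:1,r2:Add1,r3:Add2
cycle 7: stall // r0:Add3,r1:1,r2:Add1,r3:Add2
cycle 8: CDB Mul1=16; stall // r0:Add3,r1:1,r2:Add1,r3:Add2
cycle 9: stall // r0:Add3,r1:1,r2:Add1,r3:Add2
cycle 10: stall // r0:Add3,r1:1,r2:Add1,r3:Add2
cycle 11: CDB Add2=13; issue SUB r1<-Add2 // r0:Add3,r1:Add2,r2:Add1,r3:13
cycle 12: issue MUL r0<-Mul1 // r0:Mul1,r1:Add2,r2:Add1,r3:13
cycle 13: - // r0:Mul1,r1:Add2,r2:Add1,r3:13
cycle 14: CDB Add1=15 // r0:Mul1,r1:Add2,r2:15,r3:13
cycle 15: CDB Add3=12 // r0:Mul1,r1:Add2,r2:15,r3:13
cycle 16: - // r0:Mul1,r1:Add2,r2:15,r3:13
cycle 17: CDB Add2=2 // r0:Mul1,r1:2,r2:15,r3:13
cycle 18: - // r0:Mul1,r1:2,r2:15,r3:13
cycle 19: - // r0:Mul1,r1:2,r2:15,r3:13

STATUS = VALUE 15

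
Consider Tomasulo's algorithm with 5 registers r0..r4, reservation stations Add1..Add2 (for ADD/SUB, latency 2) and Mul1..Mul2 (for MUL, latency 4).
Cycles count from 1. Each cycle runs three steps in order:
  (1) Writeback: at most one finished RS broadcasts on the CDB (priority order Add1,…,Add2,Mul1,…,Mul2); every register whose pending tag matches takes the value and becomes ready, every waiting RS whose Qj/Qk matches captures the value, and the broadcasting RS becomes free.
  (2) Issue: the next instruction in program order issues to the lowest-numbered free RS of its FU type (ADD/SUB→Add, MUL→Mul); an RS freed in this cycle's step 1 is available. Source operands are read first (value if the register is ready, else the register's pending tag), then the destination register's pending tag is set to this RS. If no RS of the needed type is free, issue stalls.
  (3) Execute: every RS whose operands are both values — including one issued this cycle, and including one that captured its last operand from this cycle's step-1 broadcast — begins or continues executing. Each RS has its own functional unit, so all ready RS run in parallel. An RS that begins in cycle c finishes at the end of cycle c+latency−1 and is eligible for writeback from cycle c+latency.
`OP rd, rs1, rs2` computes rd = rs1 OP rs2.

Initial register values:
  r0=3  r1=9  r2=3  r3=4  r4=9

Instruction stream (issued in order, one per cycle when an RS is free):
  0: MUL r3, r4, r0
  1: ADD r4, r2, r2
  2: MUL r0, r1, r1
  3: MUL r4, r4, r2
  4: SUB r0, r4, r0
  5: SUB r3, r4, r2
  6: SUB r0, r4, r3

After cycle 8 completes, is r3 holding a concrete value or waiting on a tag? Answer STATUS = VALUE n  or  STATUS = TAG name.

c1: issue MUL r3<-Mul1 | r0:3,r1:9,r2:3,r3:Mul1,r4:9
c2: issue ADD r4<-Add1 | r0:3,r1:9,r2:3,r3:Mul1,r4:Add1
c3: issue MUL r0<-Mul2 | r0:Mul2,r1:9,r2:3,r3:Mul1,r4:Add1
c4: CDB Add1=6; stall | r0:Mul2,r1:9,r2:3,r3:Mul1,r4:6
c5: CDB Mul1=27; issue MUL r4<-Mul1 | r0:Mul2,r1:9,r2:3,r3:27,r4:Mul1
c6: issue SUB r0<-Add1 | r0:Add1,r1:9,r2:3,r3:27,r4:Mul1
c7: CDB Mul2=81; issue SUB r3<-Add2 | r0:Add1,r1:9,r2:3,r3:Add2,r4:Mul1
c8: stall | r0:Add1,r1:9,r2:3,r3:Add2,r4:Mul1

STATUS = TAG Add2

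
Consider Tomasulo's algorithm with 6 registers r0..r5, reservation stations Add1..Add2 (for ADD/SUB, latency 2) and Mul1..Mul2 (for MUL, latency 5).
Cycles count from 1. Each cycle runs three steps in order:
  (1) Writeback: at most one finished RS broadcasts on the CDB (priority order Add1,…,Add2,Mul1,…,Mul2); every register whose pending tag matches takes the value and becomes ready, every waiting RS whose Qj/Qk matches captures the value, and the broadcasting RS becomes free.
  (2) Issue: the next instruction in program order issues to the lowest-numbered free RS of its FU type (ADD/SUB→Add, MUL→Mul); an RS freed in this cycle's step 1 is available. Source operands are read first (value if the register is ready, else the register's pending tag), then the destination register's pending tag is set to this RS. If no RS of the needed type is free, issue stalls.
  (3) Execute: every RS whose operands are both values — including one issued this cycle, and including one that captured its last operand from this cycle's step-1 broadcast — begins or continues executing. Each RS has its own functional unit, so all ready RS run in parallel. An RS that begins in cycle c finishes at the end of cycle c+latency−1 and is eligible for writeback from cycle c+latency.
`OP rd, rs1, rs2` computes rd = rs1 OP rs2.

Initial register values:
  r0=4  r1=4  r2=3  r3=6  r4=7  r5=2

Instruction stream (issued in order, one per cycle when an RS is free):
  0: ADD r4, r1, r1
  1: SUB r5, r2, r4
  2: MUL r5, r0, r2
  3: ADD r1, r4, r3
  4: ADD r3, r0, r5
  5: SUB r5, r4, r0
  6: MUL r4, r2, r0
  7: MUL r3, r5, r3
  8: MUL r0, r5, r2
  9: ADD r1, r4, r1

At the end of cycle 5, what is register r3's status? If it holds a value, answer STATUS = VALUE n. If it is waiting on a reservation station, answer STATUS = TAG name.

STATUS = TAG Add2

c1: issue ADD r4<-Add1 | r0:4,r1:4,r2:3,r3:6,r4:Add1,r5:2
c2: issue SUB r5<-Add2 | r0:4,r1:4,r2:3,r3:6,r4:Add1,r5:Add2
c3: CDB Add1=8; issue MUL r5<-Mul1 | r0:4,r1:4,r2:3,r3:6,r4:8,r5:Mul1
c4: issue ADD r1<-Add1 | r0:4,r1:Add1,r2:3,r3:6,r4:8,r5:Mul1
c5: CDB Add2=-5; issue ADD r3<-Add2 | r0:4,r1:Add1,r2:3,r3:Add2,r4:8,r5:Mul1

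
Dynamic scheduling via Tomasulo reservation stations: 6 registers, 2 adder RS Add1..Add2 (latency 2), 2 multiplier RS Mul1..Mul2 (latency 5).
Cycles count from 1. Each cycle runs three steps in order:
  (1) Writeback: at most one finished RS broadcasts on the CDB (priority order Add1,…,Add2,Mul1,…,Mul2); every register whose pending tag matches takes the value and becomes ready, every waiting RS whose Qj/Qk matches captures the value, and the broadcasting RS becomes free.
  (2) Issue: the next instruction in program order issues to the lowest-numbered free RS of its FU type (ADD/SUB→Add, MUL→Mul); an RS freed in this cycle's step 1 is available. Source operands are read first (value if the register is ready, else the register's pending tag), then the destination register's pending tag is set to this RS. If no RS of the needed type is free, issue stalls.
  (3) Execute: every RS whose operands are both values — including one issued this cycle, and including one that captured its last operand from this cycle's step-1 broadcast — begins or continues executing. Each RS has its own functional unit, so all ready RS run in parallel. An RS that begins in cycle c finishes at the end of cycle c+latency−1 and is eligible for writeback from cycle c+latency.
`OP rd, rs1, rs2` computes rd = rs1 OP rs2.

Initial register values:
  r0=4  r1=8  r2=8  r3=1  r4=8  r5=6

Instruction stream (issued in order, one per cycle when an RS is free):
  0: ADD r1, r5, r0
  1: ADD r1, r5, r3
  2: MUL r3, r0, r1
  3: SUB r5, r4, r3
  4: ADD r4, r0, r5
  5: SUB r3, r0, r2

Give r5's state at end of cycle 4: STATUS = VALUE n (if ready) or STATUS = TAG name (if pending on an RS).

c1: issue ADD r1<-Add1 | r0:4,r1:Add1,r2:8,r3:1,r4:8,r5:6
c2: issue ADD r1<-Add2 | r0:4,r1:Add2,r2:8,r3:1,r4:8,r5:6
c3: CDB Add1=10; issue MUL r3<-Mul1 | r0:4,r1:Add2,r2:8,r3:Mul1,r4:8,r5:6
c4: CDB Add2=7; issue SUB r5<-Add1 | r0:4,r1:7,r2:8,r3:Mul1,r4:8,r5:Add1

STATUS = TAG Add1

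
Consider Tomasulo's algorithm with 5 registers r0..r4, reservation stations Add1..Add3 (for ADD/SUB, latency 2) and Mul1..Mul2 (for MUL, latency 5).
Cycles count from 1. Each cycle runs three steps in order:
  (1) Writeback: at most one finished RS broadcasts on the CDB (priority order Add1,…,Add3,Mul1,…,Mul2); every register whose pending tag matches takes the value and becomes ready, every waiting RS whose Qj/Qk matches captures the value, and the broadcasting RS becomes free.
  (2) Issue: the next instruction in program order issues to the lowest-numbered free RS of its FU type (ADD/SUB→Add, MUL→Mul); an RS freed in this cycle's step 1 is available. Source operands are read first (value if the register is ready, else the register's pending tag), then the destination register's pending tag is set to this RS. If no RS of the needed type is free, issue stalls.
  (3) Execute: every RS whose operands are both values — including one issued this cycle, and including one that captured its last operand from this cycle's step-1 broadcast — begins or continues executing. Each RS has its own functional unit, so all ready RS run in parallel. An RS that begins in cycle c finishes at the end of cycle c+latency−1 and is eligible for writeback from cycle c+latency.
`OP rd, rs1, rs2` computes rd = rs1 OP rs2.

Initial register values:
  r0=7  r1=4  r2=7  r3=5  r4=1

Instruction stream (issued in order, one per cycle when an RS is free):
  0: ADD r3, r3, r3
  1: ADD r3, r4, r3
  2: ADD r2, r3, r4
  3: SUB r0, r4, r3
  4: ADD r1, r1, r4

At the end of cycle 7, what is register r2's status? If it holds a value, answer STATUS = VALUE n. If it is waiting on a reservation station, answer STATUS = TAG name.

  c1: issue ADD r3<-Add1  regs: r0:7,r1:4,r2:7,r3:Add1,r4:1
  c2: issue ADD r3<-Add2  regs: r0:7,r1:4,r2:7,r3:Add2,r4:1
  c3: CDB Add1=10; issue ADD r2<-Add1  regs: r0:7,r1:4,r2:Add1,r3:Add2,r4:1
  c4: issue SUB r0<-Add3  regs: r0:Add3,r1:4,r2:Add1,r3:Add2,r4:1
  c5: CDB Add2=11; issue ADD r1<-Add2  regs: r0:Add3,r1:Add2,r2:Add1,r3:11,r4:1
  c6: -  regs: r0:Add3,r1:Add2,r2:Add1,r3:11,r4:1
  c7: CDB Add1=12  regs: r0:Add3,r1:Add2,r2:12,r3:11,r4:1

STATUS = VALUE 12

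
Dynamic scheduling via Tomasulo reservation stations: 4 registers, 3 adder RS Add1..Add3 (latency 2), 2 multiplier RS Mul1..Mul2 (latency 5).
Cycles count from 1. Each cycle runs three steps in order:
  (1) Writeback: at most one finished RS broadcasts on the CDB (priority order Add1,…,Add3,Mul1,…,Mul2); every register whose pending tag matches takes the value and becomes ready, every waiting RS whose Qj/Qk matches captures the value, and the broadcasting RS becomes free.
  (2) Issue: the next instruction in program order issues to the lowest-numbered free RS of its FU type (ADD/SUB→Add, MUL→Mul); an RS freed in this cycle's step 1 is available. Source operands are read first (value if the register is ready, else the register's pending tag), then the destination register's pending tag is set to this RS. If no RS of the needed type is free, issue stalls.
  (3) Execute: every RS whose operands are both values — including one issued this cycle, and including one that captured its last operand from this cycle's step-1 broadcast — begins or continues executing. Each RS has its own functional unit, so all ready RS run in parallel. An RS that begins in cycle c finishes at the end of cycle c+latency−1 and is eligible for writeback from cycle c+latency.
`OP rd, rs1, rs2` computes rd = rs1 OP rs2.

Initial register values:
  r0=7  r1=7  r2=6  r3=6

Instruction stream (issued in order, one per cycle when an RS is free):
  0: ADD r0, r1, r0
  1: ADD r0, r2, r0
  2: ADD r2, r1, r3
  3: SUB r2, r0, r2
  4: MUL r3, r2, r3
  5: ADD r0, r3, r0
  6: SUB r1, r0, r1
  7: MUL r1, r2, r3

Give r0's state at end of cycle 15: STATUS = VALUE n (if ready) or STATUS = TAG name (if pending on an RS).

STATUS = VALUE 62

c1: issue ADD r0<-Add1 | r0:Add1,r1:7,r2:6,r3:6
c2: issue ADD r0<-Add2 | r0:Add2,r1:7,r2:6,r3:6
c3: CDB Add1=14; issue ADD r2<-Add1 | r0:Add2,r1:7,r2:Add1,r3:6
c4: issue SUB r2<-Add3 | r0:Add2,r1:7,r2:Add3,r3:6
c5: CDB Add1=13; issue MUL r3<-Mul1 | r0:Add2,r1:7,r2:Add3,r3:Mul1
c6: CDB Add2=20; issue ADD r0<-Add1 | r0:Add1,r1:7,r2:Add3,r3:Mul1
c7: issue SUB r1<-Add2 | r0:Add1,r1:Add2,r2:Add3,r3:Mul1
c8: CDB Add3=7; issue MUL r1<-Mul2 | r0:Add1,r1:Mul2,r2:7,r3:Mul1
c9: - | r0:Add1,r1:Mul2,r2:7,r3:Mul1
c10: - | r0:Add1,r1:Mul2,r2:7,r3:Mul1
c11: - | r0:Add1,r1:Mul2,r2:7,r3:Mul1
c12: - | r0:Add1,r1:Mul2,r2:7,r3:Mul1
c13: CDB Mul1=42 | r0:Add1,r1:Mul2,r2:7,r3:42
c14: - | r0:Add1,r1:Mul2,r2:7,r3:42
c15: CDB Add1=62 | r0:62,r1:Mul2,r2:7,r3:42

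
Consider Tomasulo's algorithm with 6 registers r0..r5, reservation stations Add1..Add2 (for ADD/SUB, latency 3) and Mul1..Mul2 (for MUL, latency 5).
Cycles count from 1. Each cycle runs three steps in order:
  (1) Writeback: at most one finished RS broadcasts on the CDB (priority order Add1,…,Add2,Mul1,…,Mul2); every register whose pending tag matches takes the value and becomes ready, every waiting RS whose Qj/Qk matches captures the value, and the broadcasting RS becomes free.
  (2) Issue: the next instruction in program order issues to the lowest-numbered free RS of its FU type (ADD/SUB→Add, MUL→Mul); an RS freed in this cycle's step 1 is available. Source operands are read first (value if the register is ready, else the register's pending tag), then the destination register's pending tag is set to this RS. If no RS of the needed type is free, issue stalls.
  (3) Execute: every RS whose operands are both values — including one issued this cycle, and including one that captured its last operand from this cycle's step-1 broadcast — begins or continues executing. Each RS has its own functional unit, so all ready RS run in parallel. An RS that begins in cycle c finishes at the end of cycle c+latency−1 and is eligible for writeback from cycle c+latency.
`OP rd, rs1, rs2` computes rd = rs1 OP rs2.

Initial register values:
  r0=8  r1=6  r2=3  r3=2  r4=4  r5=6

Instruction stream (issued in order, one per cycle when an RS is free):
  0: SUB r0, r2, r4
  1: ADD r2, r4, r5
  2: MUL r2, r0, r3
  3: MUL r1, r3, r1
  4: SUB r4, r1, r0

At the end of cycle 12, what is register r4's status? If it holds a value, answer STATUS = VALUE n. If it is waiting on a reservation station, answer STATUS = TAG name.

STATUS = TAG Add1

cycle 1: issue SUB r0<-Add1 // r0:Add1,r1:6,r2:3,r3:2,r4:4,r5:6
cycle 2: issue ADD r2<-Add2 // r0:Add1,r1:6,r2:Add2,r3:2,r4:4,r5:6
cycle 3: issue MUL r2<-Mul1 // r0:Add1,r1:6,r2:Mul1,r3:2,r4:4,r5:6
cycle 4: CDB Add1=-1; issue MUL r1<-Mul2 // r0:-1,r1:Mul2,r2:Mul1,r3:2,r4:4,r5:6
cycle 5: CDB Add2=10; issue SUB r4<-Add1 // r0:-1,r1:Mul2,r2:Mul1,r3:2,r4:Add1,r5:6
cycle 6: - // r0:-1,r1:Mul2,r2:Mul1,r3:2,r4:Add1,r5:6
cycle 7: - // r0:-1,r1:Mul2,r2:Mul1,r3:2,r4:Add1,r5:6
cycle 8: - // r0:-1,r1:Mul2,r2:Mul1,r3:2,r4:Add1,r5:6
cycle 9: CDB Mul1=-2 // r0:-1,r1:Mul2,r2:-2,r3:2,r4:Add1,r5:6
cycle 10: CDB Mul2=12 // r0:-1,r1:12,r2:-2,r3:2,r4:Add1,r5:6
cycle 11: - // r0:-1,r1:12,r2:-2,r3:2,r4:Add1,r5:6
cycle 12: - // r0:-1,r1:12,r2:-2,r3:2,r4:Add1,r5:6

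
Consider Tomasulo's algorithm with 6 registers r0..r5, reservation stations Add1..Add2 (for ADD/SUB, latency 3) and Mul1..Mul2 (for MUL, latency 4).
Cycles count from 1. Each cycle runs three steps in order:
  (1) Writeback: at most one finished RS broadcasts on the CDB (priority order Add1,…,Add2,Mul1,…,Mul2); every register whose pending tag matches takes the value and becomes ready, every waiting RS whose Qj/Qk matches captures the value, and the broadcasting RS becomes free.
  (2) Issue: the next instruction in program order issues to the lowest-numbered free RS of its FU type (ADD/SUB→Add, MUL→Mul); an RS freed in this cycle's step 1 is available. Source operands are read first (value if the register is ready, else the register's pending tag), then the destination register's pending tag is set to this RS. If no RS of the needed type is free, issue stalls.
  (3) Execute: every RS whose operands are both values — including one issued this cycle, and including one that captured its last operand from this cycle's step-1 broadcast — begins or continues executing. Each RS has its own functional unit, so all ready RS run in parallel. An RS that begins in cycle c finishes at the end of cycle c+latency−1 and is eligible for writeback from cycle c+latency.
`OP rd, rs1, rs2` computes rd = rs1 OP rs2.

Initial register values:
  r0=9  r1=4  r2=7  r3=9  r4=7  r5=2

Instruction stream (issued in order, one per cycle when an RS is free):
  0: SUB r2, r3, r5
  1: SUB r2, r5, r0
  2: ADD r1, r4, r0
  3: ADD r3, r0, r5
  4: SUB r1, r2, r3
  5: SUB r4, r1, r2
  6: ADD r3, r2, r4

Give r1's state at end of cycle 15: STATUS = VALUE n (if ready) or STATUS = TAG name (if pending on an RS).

STATUS = VALUE -18

  c1: issue SUB r2<-Add1  regs: r0:9,r1:4,r2:Add1,r3:9,r4:7,r5:2
  c2: issue SUB r2<-Add2  regs: r0:9,r1:4,r2:Add2,r3:9,r4:7,r5:2
  c3: stall  regs: r0:9,r1:4,r2:Add2,r3:9,r4:7,r5:2
  c4: CDB Add1=7; issue ADD r1<-Add1  regs: r0:9,r1:Add1,r2:Add2,r3:9,r4:7,r5:2
  c5: CDB Add2=-7; issue ADD r3<-Add2  regs: r0:9,r1:Add1,r2:-7,r3:Add2,r4:7,r5:2
  c6: stall  regs: r0:9,r1:Add1,r2:-7,r3:Add2,r4:7,r5:2
  c7: CDB Add1=16; issue SUB r1<-Add1  regs: r0:9,r1:Add1,r2:-7,r3:Add2,r4:7,r5:2
  c8: CDB Add2=11; issue SUB r4<-Add2  regs: r0:9,r1:Add1,r2:-7,r3:11,r4:Add2,r5:2
  c9: stall  regs: r0:9,r1:Add1,r2:-7,r3:11,r4:Add2,r5:2
  c10: stall  regs: r0:9,r1:Add1,r2:-7,r3:11,r4:Add2,r5:2
  c11: CDB Add1=-18; issue ADD r3<-Add1  regs: r0:9,r1:-18,r2:-7,r3:Add1,r4:Add2,r5:2
  c12: -  regs: r0:9,r1:-18,r2:-7,r3:Add1,r4:Add2,r5:2
  c13: -  regs: r0:9,r1:-18,r2:-7,r3:Add1,r4:Add2,r5:2
  c14: CDB Add2=-11  regs: r0:9,r1:-18,r2:-7,r3:Add1,r4:-11,r5:2
  c15: -  regs: r0:9,r1:-18,r2:-7,r3:Add1,r4:-11,r5:2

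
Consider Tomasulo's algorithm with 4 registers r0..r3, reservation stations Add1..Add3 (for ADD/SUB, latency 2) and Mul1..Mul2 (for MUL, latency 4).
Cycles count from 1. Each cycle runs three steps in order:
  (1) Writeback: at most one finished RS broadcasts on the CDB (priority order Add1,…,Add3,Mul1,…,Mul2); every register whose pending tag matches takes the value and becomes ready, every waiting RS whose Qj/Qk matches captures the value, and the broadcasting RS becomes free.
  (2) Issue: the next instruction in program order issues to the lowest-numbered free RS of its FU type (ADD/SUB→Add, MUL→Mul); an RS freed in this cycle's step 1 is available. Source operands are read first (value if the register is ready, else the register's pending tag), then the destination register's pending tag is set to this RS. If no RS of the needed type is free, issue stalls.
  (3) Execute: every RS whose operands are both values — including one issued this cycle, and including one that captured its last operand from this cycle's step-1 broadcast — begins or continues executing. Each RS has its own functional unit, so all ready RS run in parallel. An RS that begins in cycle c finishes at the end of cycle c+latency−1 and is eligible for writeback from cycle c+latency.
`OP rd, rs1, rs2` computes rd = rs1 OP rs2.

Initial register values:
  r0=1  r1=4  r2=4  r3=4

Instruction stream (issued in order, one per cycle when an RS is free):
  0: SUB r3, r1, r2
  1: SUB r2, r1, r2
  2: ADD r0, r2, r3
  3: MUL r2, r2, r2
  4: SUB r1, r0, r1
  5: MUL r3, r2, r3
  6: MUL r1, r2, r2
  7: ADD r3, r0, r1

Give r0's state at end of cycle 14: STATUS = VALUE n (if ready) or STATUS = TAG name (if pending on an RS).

  c1: issue SUB r3<-Add1  regs: r0:1,r1:4,r2:4,r3:Add1
  c2: issue SUB r2<-Add2  regs: r0:1,r1:4,r2:Add2,r3:Add1
  c3: CDB Add1=0; issue ADD r0<-Add1  regs: r0:Add1,r1:4,r2:Add2,r3:0
  c4: CDB Add2=0; issue MUL r2<-Mul1  regs: r0:Add1,r1:4,r2:Mul1,r3:0
  c5: issue SUB r1<-Add2  regs: r0:Add1,r1:Add2,r2:Mul1,r3:0
  c6: CDB Add1=0; issue MUL r3<-Mul2  regs: r0:0,r1:Add2,r2:Mul1,r3:Mul2
  c7: stall  regs: r0:0,r1:Add2,r2:Mul1,r3:Mul2
  c8: CDB Add2=-4; stall  regs: r0:0,r1:-4,r2:Mul1,r3:Mul2
  c9: CDB Mul1=0; issue MUL r1<-Mul1  regs: r0:0,r1:Mul1,r2:0,r3:Mul2
  c10: issue ADD r3<-Add1  regs: r0:0,r1:Mul1,r2:0,r3:Add1
  c11: -  regs: r0:0,r1:Mul1,r2:0,r3:Add1
  c12: -  regs: r0:0,r1:Mul1,r2:0,r3:Add1
  c13: CDB Mul1=0  regs: r0:0,r1:0,r2:0,r3:Add1
  c14: CDB Mul2=0  regs: r0:0,r1:0,r2:0,r3:Add1

STATUS = VALUE 0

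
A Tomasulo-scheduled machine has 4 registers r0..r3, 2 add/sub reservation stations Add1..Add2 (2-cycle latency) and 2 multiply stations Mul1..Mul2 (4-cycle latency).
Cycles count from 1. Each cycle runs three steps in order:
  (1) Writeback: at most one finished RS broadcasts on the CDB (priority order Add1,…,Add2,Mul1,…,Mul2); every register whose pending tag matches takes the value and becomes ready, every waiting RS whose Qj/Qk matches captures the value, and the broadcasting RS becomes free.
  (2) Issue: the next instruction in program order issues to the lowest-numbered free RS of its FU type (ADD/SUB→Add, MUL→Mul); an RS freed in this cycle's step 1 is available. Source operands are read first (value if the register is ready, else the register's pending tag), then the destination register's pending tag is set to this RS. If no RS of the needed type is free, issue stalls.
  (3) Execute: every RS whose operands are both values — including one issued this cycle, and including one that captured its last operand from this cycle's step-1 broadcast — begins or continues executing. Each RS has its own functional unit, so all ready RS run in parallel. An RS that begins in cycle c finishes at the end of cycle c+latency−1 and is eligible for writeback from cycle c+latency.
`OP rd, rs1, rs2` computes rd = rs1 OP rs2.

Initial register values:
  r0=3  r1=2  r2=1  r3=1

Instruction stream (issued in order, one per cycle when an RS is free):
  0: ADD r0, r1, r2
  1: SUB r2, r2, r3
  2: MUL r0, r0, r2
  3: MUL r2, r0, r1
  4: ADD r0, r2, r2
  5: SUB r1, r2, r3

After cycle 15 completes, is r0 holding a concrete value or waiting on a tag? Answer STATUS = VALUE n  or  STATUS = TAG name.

STATUS = VALUE 0

cycle 1: issue ADD r0<-Add1 // r0:Add1,r1:2,r2:1,r3:1
cycle 2: issue SUB r2<-Add2 // r0:Add1,r1:2,r2:Add2,r3:1
cycle 3: CDB Add1=3; issue MUL r0<-Mul1 // r0:Mul1,r1:2,r2:Add2,r3:1
cycle 4: CDB Add2=0; issue MUL r2<-Mul2 // r0:Mul1,r1:2,r2:Mul2,r3:1
cycle 5: issue ADD r0<-Add1 // r0:Add1,r1:2,r2:Mul2,r3:1
cycle 6: issue SUB r1<-Add2 // r0:Add1,r1:Add2,r2:Mul2,r3:1
cycle 7: - // r0:Add1,r1:Add2,r2:Mul2,r3:1
cycle 8: CDB Mul1=0 // r0:Add1,r1:Add2,r2:Mul2,r3:1
cycle 9: - // r0:Add1,r1:Add2,r2:Mul2,r3:1
cycle 10: - // r0:Add1,r1:Add2,r2:Mul2,r3:1
cycle 11: - // r0:Add1,r1:Add2,r2:Mul2,r3:1
cycle 12: CDB Mul2=0 // r0:Add1,r1:Add2,r2:0,r3:1
cycle 13: - // r0:Add1,r1:Add2,r2:0,r3:1
cycle 14: CDB Add1=0 // r0:0,r1:Add2,r2:0,r3:1
cycle 15: CDB Add2=-1 // r0:0,r1:-1,r2:0,r3:1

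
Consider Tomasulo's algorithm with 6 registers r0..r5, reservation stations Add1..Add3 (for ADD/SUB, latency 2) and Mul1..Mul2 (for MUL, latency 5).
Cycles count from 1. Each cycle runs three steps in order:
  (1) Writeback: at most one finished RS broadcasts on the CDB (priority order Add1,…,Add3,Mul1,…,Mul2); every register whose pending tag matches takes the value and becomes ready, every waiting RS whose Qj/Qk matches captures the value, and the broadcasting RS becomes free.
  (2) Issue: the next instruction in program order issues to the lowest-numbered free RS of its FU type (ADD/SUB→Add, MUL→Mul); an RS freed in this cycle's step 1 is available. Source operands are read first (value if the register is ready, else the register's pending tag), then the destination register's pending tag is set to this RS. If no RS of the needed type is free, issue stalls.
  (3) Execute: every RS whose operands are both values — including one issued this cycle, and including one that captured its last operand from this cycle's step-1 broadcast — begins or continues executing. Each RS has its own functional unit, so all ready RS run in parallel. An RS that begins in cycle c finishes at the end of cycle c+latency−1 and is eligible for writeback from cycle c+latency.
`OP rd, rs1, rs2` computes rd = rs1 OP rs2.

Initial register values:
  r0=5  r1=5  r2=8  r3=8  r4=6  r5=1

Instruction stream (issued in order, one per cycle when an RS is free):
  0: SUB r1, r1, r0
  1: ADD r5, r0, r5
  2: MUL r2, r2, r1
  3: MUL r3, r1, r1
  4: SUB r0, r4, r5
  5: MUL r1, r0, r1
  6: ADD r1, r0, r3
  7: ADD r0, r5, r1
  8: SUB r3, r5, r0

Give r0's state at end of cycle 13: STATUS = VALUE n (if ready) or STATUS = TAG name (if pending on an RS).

c1: issue SUB r1<-Add1 | r0:5,r1:Add1,r2:8,r3:8,r4:6,r5:1
c2: issue ADD r5<-Add2 | r0:5,r1:Add1,r2:8,r3:8,r4:6,r5:Add2
c3: CDB Add1=0; issue MUL r2<-Mul1 | r0:5,r1:0,r2:Mul1,r3:8,r4:6,r5:Add2
c4: CDB Add2=6; issue MUL r3<-Mul2 | r0:5,r1:0,r2:Mul1,r3:Mul2,r4:6,r5:6
c5: issue SUB r0<-Add1 | r0:Add1,r1:0,r2:Mul1,r3:Mul2,r4:6,r5:6
c6: stall | r0:Add1,r1:0,r2:Mul1,r3:Mul2,r4:6,r5:6
c7: CDB Add1=0; stall | r0:0,r1:0,r2:Mul1,r3:Mul2,r4:6,r5:6
c8: CDB Mul1=0; issue MUL r1<-Mul1 | r0:0,r1:Mul1,r2:0,r3:Mul2,r4:6,r5:6
c9: CDB Mul2=0; issue ADD r1<-Add1 | r0:0,r1:Add1,r2:0,r3:0,r4:6,r5:6
c10: issue ADD r0<-Add2 | r0:Add2,r1:Add1,r2:0,r3:0,r4:6,r5:6
c11: CDB Add1=0; issue SUB r3<-Add1 | r0:Add2,r1:0,r2:0,r3:Add1,r4:6,r5:6
c12: - | r0:Add2,r1:0,r2:0,r3:Add1,r4:6,r5:6
c13: CDB Add2=6 | r0:6,r1:0,r2:0,r3:Add1,r4:6,r5:6

STATUS = VALUE 6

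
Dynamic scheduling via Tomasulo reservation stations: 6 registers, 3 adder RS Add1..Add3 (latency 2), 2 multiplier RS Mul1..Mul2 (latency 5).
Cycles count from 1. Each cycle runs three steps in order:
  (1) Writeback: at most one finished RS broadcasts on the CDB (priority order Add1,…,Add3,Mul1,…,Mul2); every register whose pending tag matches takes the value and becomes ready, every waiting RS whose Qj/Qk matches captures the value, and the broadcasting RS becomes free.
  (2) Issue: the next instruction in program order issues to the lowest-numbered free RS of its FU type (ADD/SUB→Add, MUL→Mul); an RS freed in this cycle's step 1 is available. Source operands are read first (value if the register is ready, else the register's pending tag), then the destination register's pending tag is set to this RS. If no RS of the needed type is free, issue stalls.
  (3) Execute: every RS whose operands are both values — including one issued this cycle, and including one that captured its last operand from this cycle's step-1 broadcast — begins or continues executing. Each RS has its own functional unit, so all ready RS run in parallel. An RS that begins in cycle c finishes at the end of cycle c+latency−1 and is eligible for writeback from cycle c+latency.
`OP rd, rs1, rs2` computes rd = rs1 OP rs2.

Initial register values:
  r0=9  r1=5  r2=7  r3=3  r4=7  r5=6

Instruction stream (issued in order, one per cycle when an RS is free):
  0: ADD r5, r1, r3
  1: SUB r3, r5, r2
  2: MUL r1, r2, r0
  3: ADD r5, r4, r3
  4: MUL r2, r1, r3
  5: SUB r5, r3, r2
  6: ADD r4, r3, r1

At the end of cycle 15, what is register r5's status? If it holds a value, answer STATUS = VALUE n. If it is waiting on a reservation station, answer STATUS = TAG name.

c1: issue ADD r5<-Add1 | r0:9,r1:5,r2:7,r3:3,r4:7,r5:Add1
c2: issue SUB r3<-Add2 | r0:9,r1:5,r2:7,r3:Add2,r4:7,r5:Add1
c3: CDB Add1=8; issue MUL r1<-Mul1 | r0:9,r1:Mul1,r2:7,r3:Add2,r4:7,r5:8
c4: issue ADD r5<-Add1 | r0:9,r1:Mul1,r2:7,r3:Add2,r4:7,r5:Add1
c5: CDB Add2=1; issue MUL r2<-Mul2 | r0:9,r1:Mul1,r2:Mul2,r3:1,r4:7,r5:Add1
c6: issue SUB r5<-Add2 | r0:9,r1:Mul1,r2:Mul2,r3:1,r4:7,r5:Add2
c7: CDB Add1=8; issue ADD r4<-Add1 | r0:9,r1:Mul1,r2:Mul2,r3:1,r4:Add1,r5:Add2
c8: CDB Mul1=63 | r0:9,r1:63,r2:Mul2,r3:1,r4:Add1,r5:Add2
c9: - | r0:9,r1:63,r2:Mul2,r3:1,r4:Add1,r5:Add2
c10: CDB Add1=64 | r0:9,r1:63,r2:Mul2,r3:1,r4:64,r5:Add2
c11: - | r0:9,r1:63,r2:Mul2,r3:1,r4:64,r5:Add2
c12: - | r0:9,r1:63,r2:Mul2,r3:1,r4:64,r5:Add2
c13: CDB Mul2=63 | r0:9,r1:63,r2:63,r3:1,r4:64,r5:Add2
c14: - | r0:9,r1:63,r2:63,r3:1,r4:64,r5:Add2
c15: CDB Add2=-62 | r0:9,r1:63,r2:63,r3:1,r4:64,r5:-62

STATUS = VALUE -62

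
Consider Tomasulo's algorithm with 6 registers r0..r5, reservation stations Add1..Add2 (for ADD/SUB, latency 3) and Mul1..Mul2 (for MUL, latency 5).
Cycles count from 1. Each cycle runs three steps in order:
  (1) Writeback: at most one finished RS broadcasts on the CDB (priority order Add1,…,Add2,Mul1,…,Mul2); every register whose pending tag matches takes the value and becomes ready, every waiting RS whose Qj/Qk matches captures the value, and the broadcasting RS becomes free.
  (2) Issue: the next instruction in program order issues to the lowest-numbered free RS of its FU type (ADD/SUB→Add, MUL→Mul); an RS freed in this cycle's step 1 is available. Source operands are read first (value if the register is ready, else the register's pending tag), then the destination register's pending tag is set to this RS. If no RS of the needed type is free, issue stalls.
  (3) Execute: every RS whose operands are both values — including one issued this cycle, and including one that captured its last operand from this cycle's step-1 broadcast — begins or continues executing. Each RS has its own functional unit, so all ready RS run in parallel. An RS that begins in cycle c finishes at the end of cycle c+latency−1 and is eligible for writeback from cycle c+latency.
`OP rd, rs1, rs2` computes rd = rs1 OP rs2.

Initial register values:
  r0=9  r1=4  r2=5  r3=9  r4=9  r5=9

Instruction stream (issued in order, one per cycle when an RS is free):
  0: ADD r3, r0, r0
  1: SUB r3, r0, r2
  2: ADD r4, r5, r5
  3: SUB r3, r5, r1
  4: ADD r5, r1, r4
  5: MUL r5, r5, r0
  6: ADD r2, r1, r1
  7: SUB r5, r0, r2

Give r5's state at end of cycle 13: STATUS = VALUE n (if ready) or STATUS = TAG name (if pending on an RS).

STATUS = TAG Add1

c1: issue ADD r3<-Add1 | r0:9,r1:4,r2:5,r3:Add1,r4:9,r5:9
c2: issue SUB r3<-Add2 | r0:9,r1:4,r2:5,r3:Add2,r4:9,r5:9
c3: stall | r0:9,r1:4,r2:5,r3:Add2,r4:9,r5:9
c4: CDB Add1=18; issue ADD r4<-Add1 | r0:9,r1:4,r2:5,r3:Add2,r4:Add1,r5:9
c5: CDB Add2=4; issue SUB r3<-Add2 | r0:9,r1:4,r2:5,r3:Add2,r4:Add1,r5:9
c6: stall | r0:9,r1:4,r2:5,r3:Add2,r4:Add1,r5:9
c7: CDB Add1=18; issue ADD r5<-Add1 | r0:9,r1:4,r2:5,r3:Add2,r4:18,r5:Add1
c8: CDB Add2=5; issue MUL r5<-Mul1 | r0:9,r1:4,r2:5,r3:5,r4:18,r5:Mul1
c9: issue ADD r2<-Add2 | r0:9,r1:4,r2:Add2,r3:5,r4:18,r5:Mul1
c10: CDB Add1=22; issue SUB r5<-Add1 | r0:9,r1:4,r2:Add2,r3:5,r4:18,r5:Add1
c11: - | r0:9,r1:4,r2:Add2,r3:5,r4:18,r5:Add1
c12: CDB Add2=8 | r0:9,r1:4,r2:8,r3:5,r4:18,r5:Add1
c13: - | r0:9,r1:4,r2:8,r3:5,r4:18,r5:Add1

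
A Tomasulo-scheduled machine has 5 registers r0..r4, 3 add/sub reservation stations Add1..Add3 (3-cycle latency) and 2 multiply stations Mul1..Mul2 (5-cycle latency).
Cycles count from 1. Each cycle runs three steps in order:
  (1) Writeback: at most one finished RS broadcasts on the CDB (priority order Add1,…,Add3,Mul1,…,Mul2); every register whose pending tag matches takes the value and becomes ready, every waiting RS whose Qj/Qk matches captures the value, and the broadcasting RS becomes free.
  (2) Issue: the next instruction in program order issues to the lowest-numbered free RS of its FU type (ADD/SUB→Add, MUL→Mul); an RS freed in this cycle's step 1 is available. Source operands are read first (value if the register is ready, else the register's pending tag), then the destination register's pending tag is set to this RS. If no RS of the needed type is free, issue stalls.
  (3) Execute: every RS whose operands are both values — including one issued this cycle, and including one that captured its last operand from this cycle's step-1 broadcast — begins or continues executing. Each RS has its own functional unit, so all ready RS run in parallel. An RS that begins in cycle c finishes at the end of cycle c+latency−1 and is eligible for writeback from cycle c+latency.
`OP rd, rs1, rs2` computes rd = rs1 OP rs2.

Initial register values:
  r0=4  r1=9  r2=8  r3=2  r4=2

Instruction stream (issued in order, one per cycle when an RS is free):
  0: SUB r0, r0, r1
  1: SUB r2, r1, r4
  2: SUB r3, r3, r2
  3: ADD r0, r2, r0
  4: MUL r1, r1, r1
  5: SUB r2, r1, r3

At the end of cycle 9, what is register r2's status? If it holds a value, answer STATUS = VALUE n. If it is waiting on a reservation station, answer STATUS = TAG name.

cycle 1: issue SUB r0<-Add1 // r0:Add1,r1:9,r2:8,r3:2,r4:2
cycle 2: issue SUB r2<-Add2 // r0:Add1,r1:9,r2:Add2,r3:2,r4:2
cycle 3: issue SUB r3<-Add3 // r0:Add1,r1:9,r2:Add2,r3:Add3,r4:2
cycle 4: CDB Add1=-5; issue ADD r0<-Add1 // r0:Add1,r1:9,r2:Add2,r3:Add3,r4:2
cycle 5: CDB Add2=7; issue MUL r1<-Mul1 // r0:Add1,r1:Mul1,r2:7,r3:Add3,r4:2
cycle 6: issue SUB r2<-Add2 // r0:Add1,r1:Mul1,r2:Add2,r3:Add3,r4:2
cycle 7: - // r0:Add1,r1:Mul1,r2:Add2,r3:Add3,r4:2
cycle 8: CDB Add1=2 // r0:2,r1:Mul1,r2:Add2,r3:Add3,r4:2
cycle 9: CDB Add3=-5 // r0:2,r1:Mul1,r2:Add2,r3:-5,r4:2

STATUS = TAG Add2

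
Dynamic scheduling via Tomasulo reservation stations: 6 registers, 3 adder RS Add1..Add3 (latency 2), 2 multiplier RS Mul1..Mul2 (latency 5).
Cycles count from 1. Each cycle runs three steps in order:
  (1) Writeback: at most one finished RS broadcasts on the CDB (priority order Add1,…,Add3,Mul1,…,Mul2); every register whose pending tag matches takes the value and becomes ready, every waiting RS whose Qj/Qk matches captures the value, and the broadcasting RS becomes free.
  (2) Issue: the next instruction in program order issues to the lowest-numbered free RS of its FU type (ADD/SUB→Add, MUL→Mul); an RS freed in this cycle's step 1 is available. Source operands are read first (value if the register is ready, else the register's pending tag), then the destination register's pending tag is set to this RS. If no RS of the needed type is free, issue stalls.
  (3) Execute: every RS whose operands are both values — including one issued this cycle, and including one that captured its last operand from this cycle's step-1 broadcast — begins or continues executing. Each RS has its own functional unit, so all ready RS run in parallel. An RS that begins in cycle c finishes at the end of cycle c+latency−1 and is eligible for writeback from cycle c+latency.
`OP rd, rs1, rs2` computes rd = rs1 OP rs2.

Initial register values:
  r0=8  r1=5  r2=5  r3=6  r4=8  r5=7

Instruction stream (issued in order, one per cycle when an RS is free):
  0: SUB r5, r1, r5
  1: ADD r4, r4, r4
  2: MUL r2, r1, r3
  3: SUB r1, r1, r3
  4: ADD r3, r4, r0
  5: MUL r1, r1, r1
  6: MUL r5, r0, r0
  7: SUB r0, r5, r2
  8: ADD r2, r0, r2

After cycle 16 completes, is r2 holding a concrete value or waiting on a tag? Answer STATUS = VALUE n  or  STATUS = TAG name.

cycle 1: issue SUB r5<-Add1 // r0:8,r1:5,r2:5,r3:6,r4:8,r5:Add1
cycle 2: issue ADD r4<-Add2 // r0:8,r1:5,r2:5,r3:6,r4:Add2,r5:Add1
cycle 3: CDB Add1=-2; issue MUL r2<-Mul1 // r0:8,r1:5,r2:Mul1,r3:6,r4:Add2,r5:-2
cycle 4: CDB Add2=16; issue SUB r1<-Add1 // r0:8,r1:Add1,r2:Mul1,r3:6,r4:16,r5:-2
cycle 5: issue ADD r3<-Add2 // r0:8,r1:Add1,r2:Mul1,r3:Add2,r4:16,r5:-2
cycle 6: CDB Add1=-1; issue MUL r1<-Mul2 // r0:8,r1:Mul2,r2:Mul1,r3:Add2,r4:16,r5:-2
cycle 7: CDB Add2=24; stall // r0:8,r1:Mul2,r2:Mul1,r3:24,r4:16,r5:-2
cycle 8: CDB Mul1=30; issue MUL r5<-Mul1 // r0:8,r1:Mul2,r2:30,r3:24,r4:16,r5:Mul1
cycle 9: issue SUB r0<-Add1 // r0:Add1,r1:Mul2,r2:30,r3:24,r4:16,r5:Mul1
cycle 10: issue ADD r2<-Add2 // r0:Add1,r1:Mul2,r2:Add2,r3:24,r4:16,r5:Mul1
cycle 11: CDB Mul2=1 // r0:Add1,r1:1,r2:Add2,r3:24,r4:16,r5:Mul1
cycle 12: - // r0:Add1,r1:1,r2:Add2,r3:24,r4:16,r5:Mul1
cycle 13: CDB Mul1=64 // r0:Add1,r1:1,r2:Add2,r3:24,r4:16,r5:64
cycle 14: - // r0:Add1,r1:1,r2:Add2,r3:24,r4:16,r5:64
cycle 15: CDB Add1=34 // r0:34,r1:1,r2:Add2,r3:24,r4:16,r5:64
cycle 16: - // r0:34,r1:1,r2:Add2,r3:24,r4:16,r5:64

STATUS = TAG Add2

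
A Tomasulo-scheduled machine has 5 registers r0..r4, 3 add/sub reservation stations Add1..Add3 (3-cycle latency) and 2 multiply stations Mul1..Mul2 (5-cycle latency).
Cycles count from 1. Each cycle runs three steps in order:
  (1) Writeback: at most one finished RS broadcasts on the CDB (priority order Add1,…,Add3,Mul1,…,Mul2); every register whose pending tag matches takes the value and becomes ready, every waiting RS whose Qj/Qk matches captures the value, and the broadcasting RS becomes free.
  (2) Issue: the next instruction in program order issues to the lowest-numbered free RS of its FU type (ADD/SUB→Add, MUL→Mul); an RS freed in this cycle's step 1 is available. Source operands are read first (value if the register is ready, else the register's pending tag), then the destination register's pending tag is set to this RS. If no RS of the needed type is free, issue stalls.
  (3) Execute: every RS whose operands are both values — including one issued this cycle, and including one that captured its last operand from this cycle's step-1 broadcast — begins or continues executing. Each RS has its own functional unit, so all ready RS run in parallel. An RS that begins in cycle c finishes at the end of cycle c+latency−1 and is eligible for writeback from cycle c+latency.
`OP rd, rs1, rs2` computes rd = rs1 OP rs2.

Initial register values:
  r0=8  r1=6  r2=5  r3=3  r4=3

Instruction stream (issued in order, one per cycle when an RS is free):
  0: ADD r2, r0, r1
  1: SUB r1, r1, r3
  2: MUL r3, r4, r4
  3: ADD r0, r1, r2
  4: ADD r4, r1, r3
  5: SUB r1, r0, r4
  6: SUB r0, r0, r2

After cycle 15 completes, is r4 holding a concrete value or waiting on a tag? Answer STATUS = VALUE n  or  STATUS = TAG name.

STATUS = VALUE 12

c1: issue ADD r2<-Add1 | r0:8,r1:6,r2:Add1,r3:3,r4:3
c2: issue SUB r1<-Add2 | r0:8,r1:Add2,r2:Add1,r3:3,r4:3
c3: issue MUL r3<-Mul1 | r0:8,r1:Add2,r2:Add1,r3:Mul1,r4:3
c4: CDB Add1=14; issue ADD r0<-Add1 | r0:Add1,r1:Add2,r2:14,r3:Mul1,r4:3
c5: CDB Add2=3; issue ADD r4<-Add2 | r0:Add1,r1:3,r2:14,r3:Mul1,r4:Add2
c6: issue SUB r1<-Add3 | r0:Add1,r1:Add3,r2:14,r3:Mul1,r4:Add2
c7: stall | r0:Add1,r1:Add3,r2:14,r3:Mul1,r4:Add2
c8: CDB Add1=17; issue SUB r0<-Add1 | r0:Add1,r1:Add3,r2:14,r3:Mul1,r4:Add2
c9: CDB Mul1=9 | r0:Add1,r1:Add3,r2:14,r3:9,r4:Add2
c10: - | r0:Add1,r1:Add3,r2:14,r3:9,r4:Add2
c11: CDB Add1=3 | r0:3,r1:Add3,r2:14,r3:9,r4:Add2
c12: CDB Add2=12 | r0:3,r1:Add3,r2:14,r3:9,r4:12
c13: - | r0:3,r1:Add3,r2:14,r3:9,r4:12
c14: - | r0:3,r1:Add3,r2:14,r3:9,r4:12
c15: CDB Add3=5 | r0:3,r1:5,r2:14,r3:9,r4:12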